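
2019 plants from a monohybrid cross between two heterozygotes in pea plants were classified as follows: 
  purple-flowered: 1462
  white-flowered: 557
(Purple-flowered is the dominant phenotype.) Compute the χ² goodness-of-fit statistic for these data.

7.212

For a monohybrid cross between heterozygotes with complete dominance, the expected phenotypic ratio is 3:1.
Expected counts for N = 2019 under a 3:1 ratio (total parts = 4):
  purple-flowered: 2019 × 3/4 = 1514.25
  white-flowered: 2019 × 1/4 = 504.75
χ² = Σ (O − E)² / E
  purple-flowered: (1462 − 1514.25)² / 1514.25 = 1.8029
  white-flowered: (557 − 504.75)² / 504.75 = 5.4087
χ² = 1.8029 + 5.4087 = 7.2116 ≈ 7.212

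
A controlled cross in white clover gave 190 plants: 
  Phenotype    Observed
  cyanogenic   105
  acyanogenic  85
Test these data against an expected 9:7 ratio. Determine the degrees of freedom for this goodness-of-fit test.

1

A goodness-of-fit test with 2 phenotype classes has df = 2 − 1 = 1.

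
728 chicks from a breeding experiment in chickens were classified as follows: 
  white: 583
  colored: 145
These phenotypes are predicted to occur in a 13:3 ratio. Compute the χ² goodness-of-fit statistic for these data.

0.651

The 13:3 ratio has 16 parts, so with N = 728 the expected counts are:
  white: 728 × 13/16 = 591.5
  colored: 728 × 3/16 = 136.5
χ² = Σ (O − E)² / E
  white: (583 − 591.5)² / 591.5 = 0.1221
  colored: (145 − 136.5)² / 136.5 = 0.5293
χ² = 0.1221 + 0.5293 = 0.6514 ≈ 0.651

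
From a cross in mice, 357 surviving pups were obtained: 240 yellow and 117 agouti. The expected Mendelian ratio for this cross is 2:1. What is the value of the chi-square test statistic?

Expected counts for N = 357 under a 2:1 ratio (total parts = 3):
  yellow: 357 × 2/3 = 238
  agouti: 357 × 1/3 = 119
χ² = Σ (O − E)² / E
  yellow: (240 − 238)² / 238 = 0.0168
  agouti: (117 − 119)² / 119 = 0.0336
χ² = 0.0168 + 0.0336 = 0.0504 ≈ 0.050

0.050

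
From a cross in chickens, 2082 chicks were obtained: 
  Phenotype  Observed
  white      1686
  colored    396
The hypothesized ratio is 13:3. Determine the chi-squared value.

0.100

The 13:3 ratio has 16 parts, so with N = 2082 the expected counts are:
  white: 2082 × 13/16 = 1691.625
  colored: 2082 × 3/16 = 390.375
χ² = Σ (O − E)² / E
  white: (1686 − 1691.625)² / 1691.625 = 0.0187
  colored: (396 − 390.375)² / 390.375 = 0.0811
χ² = 0.0187 + 0.0811 = 0.0998 ≈ 0.100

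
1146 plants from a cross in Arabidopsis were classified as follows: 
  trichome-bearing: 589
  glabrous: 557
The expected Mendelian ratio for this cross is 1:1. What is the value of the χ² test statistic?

Expected counts for N = 1146 under a 1:1 ratio (total parts = 2):
  trichome-bearing: 1146 × 1/2 = 573
  glabrous: 1146 × 1/2 = 573
χ² = Σ (O − E)² / E
  trichome-bearing: (589 − 573)² / 573 = 0.4468
  glabrous: (557 − 573)² / 573 = 0.4468
χ² = 0.4468 + 0.4468 = 0.8936 ≈ 0.894

0.894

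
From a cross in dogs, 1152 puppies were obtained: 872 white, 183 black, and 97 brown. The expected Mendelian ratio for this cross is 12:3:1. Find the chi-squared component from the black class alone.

Total ratio parts = 16. Expected numbers out of 1152:
  white: 1152 × 12/16 = 864
  black: 1152 × 3/16 = 216
  brown: 1152 × 1/16 = 72
Contribution of black: (183 − 216)² / 216 = 5.0417

5.042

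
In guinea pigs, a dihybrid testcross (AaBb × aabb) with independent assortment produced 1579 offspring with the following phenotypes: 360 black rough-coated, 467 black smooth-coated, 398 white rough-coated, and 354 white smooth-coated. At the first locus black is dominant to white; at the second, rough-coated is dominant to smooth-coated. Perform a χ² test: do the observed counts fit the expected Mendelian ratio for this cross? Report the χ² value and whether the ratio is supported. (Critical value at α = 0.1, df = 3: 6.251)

20.516; not consistent

A dihybrid testcross with independent assortment gives a 1:1:1:1 ratio.
The 1:1:1:1 ratio has 4 parts, so with N = 1579 the expected counts are:
  black rough-coated: 1579 × 1/4 = 394.75
  black smooth-coated: 1579 × 1/4 = 394.75
  white rough-coated: 1579 × 1/4 = 394.75
  white smooth-coated: 1579 × 1/4 = 394.75
χ² = Σ (O − E)² / E
  black rough-coated: (360 − 394.75)² / 394.75 = 3.0591
  black smooth-coated: (467 − 394.75)² / 394.75 = 13.2237
  white rough-coated: (398 − 394.75)² / 394.75 = 0.0268
  white smooth-coated: (354 − 394.75)² / 394.75 = 4.2066
χ² = 3.0591 + 13.2237 + 0.0268 + 4.2066 = 20.5162 ≈ 20.516
Degrees of freedom = 4 − 1 = 3; critical value at α = 0.1 is 6.251.
Since 20.516 > 6.251, we reject the null hypothesis — the data do not fit the 1:1:1:1 ratio.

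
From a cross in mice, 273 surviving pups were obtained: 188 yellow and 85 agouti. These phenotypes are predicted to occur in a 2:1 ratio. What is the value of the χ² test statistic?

Expected counts for N = 273 under a 2:1 ratio (total parts = 3):
  yellow: 273 × 2/3 = 182
  agouti: 273 × 1/3 = 91
χ² = Σ (O − E)² / E
  yellow: (188 − 182)² / 182 = 0.1978
  agouti: (85 − 91)² / 91 = 0.3956
χ² = 0.1978 + 0.3956 = 0.5934 ≈ 0.593

0.593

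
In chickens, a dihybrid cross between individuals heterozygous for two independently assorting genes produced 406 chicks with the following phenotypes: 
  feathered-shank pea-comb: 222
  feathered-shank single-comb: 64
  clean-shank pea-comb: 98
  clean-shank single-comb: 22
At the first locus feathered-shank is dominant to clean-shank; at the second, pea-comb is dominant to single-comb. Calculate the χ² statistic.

8.844

A dihybrid F₂ with independent assortment and complete dominance at both loci gives a 9:3:3:1 phenotypic ratio.
Expected counts for N = 406 under a 9:3:3:1 ratio (total parts = 16):
  feathered-shank pea-comb: 406 × 9/16 = 228.375
  feathered-shank single-comb: 406 × 3/16 = 76.125
  clean-shank pea-comb: 406 × 3/16 = 76.125
  clean-shank single-comb: 406 × 1/16 = 25.375
χ² = Σ (O − E)² / E
  feathered-shank pea-comb: (222 − 228.375)² / 228.375 = 0.1780
  feathered-shank single-comb: (64 − 76.125)² / 76.125 = 1.9312
  clean-shank pea-comb: (98 − 76.125)² / 76.125 = 6.2859
  clean-shank single-comb: (22 − 25.375)² / 25.375 = 0.4489
χ² = 0.1780 + 1.9312 + 6.2859 + 0.4489 = 8.844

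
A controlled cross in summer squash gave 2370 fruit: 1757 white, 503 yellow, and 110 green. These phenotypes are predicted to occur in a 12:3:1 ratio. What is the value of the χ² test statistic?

17.783

Total ratio parts = 16. Expected numbers out of 2370:
  white: 2370 × 12/16 = 1777.5
  yellow: 2370 × 3/16 = 444.375
  green: 2370 × 1/16 = 148.125
χ² = Σ (O − E)² / E
  white: (1757 − 1777.5)² / 1777.5 = 0.2364
  yellow: (503 − 444.375)² / 444.375 = 7.7342
  green: (110 − 148.125)² / 148.125 = 9.8128
χ² = 0.2364 + 7.7342 + 9.8128 = 17.7834 ≈ 17.783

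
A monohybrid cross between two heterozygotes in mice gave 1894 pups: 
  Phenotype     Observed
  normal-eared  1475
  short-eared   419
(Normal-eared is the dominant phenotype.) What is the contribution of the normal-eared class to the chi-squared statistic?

For a monohybrid cross between heterozygotes with complete dominance, the expected phenotypic ratio is 3:1.
Expected counts for N = 1894 under a 3:1 ratio (total parts = 4):
  normal-eared: 1894 × 3/4 = 1420.5
  short-eared: 1894 × 1/4 = 473.5
Contribution of normal-eared: (1475 − 1420.5)² / 1420.5 = 2.0910

2.091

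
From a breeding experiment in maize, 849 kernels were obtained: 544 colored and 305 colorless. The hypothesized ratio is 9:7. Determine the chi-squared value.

The 9:7 ratio has 16 parts, so with N = 849 the expected counts are:
  colored: 849 × 9/16 = 477.5625
  colorless: 849 × 7/16 = 371.4375
χ² = Σ (O − E)² / E
  colored: (544 − 477.5625)² / 477.5625 = 9.2426
  colorless: (305 − 371.4375)² / 371.4375 = 11.8834
χ² = 9.2426 + 11.8834 = 21.126

21.126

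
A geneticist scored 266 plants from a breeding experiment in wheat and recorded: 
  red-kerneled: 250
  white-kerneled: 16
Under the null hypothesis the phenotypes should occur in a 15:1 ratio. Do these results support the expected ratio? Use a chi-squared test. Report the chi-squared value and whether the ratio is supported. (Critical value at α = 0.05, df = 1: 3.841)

Under the 15:1 hypothesis (Σ ratio = 16, N = 266):
  red-kerneled: 266 × 15/16 = 249.375
  white-kerneled: 266 × 1/16 = 16.625
χ² = Σ (O − E)² / E
  red-kerneled: (250 − 249.375)² / 249.375 = 0.0016
  white-kerneled: (16 − 16.625)² / 16.625 = 0.0235
χ² = 0.0016 + 0.0235 = 0.0251 ≈ 0.025
Degrees of freedom = 2 − 1 = 1; critical value at α = 0.05 is 3.841.
Since 0.025 < 3.841, we fail to reject the null hypothesis — the data are consistent with the 15:1 ratio.

0.025; consistent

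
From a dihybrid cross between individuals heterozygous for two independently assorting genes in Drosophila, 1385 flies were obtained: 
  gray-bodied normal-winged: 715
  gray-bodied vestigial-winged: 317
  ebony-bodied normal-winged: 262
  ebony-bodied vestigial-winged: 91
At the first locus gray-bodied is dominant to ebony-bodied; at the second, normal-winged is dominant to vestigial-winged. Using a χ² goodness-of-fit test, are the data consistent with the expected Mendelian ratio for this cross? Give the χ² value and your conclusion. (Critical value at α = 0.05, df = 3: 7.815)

18.165; not consistent

A dihybrid F₂ with independent assortment and complete dominance at both loci gives a 9:3:3:1 phenotypic ratio.
Expected counts for N = 1385 under a 9:3:3:1 ratio (total parts = 16):
  gray-bodied normal-winged: 1385 × 9/16 = 779.0625
  gray-bodied vestigial-winged: 1385 × 3/16 = 259.6875
  ebony-bodied normal-winged: 1385 × 3/16 = 259.6875
  ebony-bodied vestigial-winged: 1385 × 1/16 = 86.5625
χ² = Σ (O − E)² / E
  gray-bodied normal-winged: (715 − 779.0625)² / 779.0625 = 5.2679
  gray-bodied vestigial-winged: (317 − 259.6875)² / 259.6875 = 12.6488
  ebony-bodied normal-winged: (262 − 259.6875)² / 259.6875 = 0.0206
  ebony-bodied vestigial-winged: (91 − 86.5625)² / 86.5625 = 0.2275
χ² = 5.2679 + 12.6488 + 0.0206 + 0.2275 = 18.1648 ≈ 18.165
Degrees of freedom = 4 − 1 = 3; critical value at α = 0.05 is 7.815.
Since 18.165 > 7.815, we reject the null hypothesis — the data do not fit the 9:3:3:1 ratio.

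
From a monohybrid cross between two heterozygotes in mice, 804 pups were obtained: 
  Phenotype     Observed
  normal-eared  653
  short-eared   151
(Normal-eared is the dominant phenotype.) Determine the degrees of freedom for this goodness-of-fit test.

For a monohybrid cross between heterozygotes with complete dominance, the expected phenotypic ratio is 3:1.
A goodness-of-fit test with 2 phenotype classes has df = 2 − 1 = 1.

1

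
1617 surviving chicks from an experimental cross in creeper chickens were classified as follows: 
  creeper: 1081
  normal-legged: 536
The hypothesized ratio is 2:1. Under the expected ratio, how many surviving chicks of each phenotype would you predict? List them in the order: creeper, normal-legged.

Expected counts for N = 1617 under a 2:1 ratio (total parts = 3):
  creeper: 1617 × 2/3 = 1078
  normal-legged: 1617 × 1/3 = 539

1078, 539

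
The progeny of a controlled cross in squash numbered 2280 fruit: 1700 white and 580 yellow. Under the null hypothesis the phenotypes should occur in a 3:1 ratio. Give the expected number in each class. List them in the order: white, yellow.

1710, 570

Total ratio parts = 4. Expected numbers out of 2280:
  white: 2280 × 3/4 = 1710
  yellow: 2280 × 1/4 = 570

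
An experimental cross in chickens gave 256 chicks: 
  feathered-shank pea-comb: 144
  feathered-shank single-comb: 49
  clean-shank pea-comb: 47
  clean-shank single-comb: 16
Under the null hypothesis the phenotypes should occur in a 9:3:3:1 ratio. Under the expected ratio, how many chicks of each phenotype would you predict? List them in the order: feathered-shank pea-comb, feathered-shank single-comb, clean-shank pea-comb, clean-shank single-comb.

144, 48, 48, 16

The 9:3:3:1 ratio has 16 parts, so with N = 256 the expected counts are:
  feathered-shank pea-comb: 256 × 9/16 = 144
  feathered-shank single-comb: 256 × 3/16 = 48
  clean-shank pea-comb: 256 × 3/16 = 48
  clean-shank single-comb: 256 × 1/16 = 16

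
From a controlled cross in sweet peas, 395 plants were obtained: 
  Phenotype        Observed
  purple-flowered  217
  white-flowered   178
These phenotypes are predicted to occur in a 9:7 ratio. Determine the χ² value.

The 9:7 ratio has 16 parts, so with N = 395 the expected counts are:
  purple-flowered: 395 × 9/16 = 222.1875
  white-flowered: 395 × 7/16 = 172.8125
χ² = Σ (O − E)² / E
  purple-flowered: (217 − 222.1875)² / 222.1875 = 0.1211
  white-flowered: (178 − 172.8125)² / 172.8125 = 0.1557
χ² = 0.1211 + 0.1557 = 0.2768 ≈ 0.277

0.277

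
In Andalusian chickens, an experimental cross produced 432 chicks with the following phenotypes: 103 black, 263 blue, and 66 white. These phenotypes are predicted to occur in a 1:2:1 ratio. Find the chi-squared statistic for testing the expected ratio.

26.792

Total ratio parts = 4. Expected numbers out of 432:
  black: 432 × 1/4 = 108
  blue: 432 × 2/4 = 216
  white: 432 × 1/4 = 108
χ² = Σ (O − E)² / E
  black: (103 − 108)² / 108 = 0.2315
  blue: (263 − 216)² / 216 = 10.2269
  white: (66 − 108)² / 108 = 16.3333
χ² = 0.2315 + 10.2269 + 16.3333 = 26.7917 ≈ 26.792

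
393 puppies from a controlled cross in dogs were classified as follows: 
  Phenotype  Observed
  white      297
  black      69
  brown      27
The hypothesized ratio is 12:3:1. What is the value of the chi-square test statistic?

0.557

Total ratio parts = 16. Expected numbers out of 393:
  white: 393 × 12/16 = 294.75
  black: 393 × 3/16 = 73.6875
  brown: 393 × 1/16 = 24.5625
χ² = Σ (O − E)² / E
  white: (297 − 294.75)² / 294.75 = 0.0172
  black: (69 − 73.6875)² / 73.6875 = 0.2982
  brown: (27 − 24.5625)² / 24.5625 = 0.2419
χ² = 0.0172 + 0.2982 + 0.2419 = 0.5573 ≈ 0.557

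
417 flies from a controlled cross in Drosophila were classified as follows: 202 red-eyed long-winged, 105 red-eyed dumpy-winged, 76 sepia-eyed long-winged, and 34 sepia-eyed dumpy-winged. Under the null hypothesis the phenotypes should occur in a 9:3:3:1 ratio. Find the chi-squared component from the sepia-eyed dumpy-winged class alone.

2.417

Expected counts for N = 417 under a 9:3:3:1 ratio (total parts = 16):
  red-eyed long-winged: 417 × 9/16 = 234.5625
  red-eyed dumpy-winged: 417 × 3/16 = 78.1875
  sepia-eyed long-winged: 417 × 3/16 = 78.1875
  sepia-eyed dumpy-winged: 417 × 1/16 = 26.0625
Contribution of sepia-eyed dumpy-winged: (34 − 26.0625)² / 26.0625 = 2.4174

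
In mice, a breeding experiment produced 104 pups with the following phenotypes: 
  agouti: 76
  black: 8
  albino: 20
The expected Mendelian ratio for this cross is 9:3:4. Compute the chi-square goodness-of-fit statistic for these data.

Under the 9:3:4 hypothesis (Σ ratio = 16, N = 104):
  agouti: 104 × 9/16 = 58.5
  black: 104 × 3/16 = 19.5
  albino: 104 × 4/16 = 26
χ² = Σ (O − E)² / E
  agouti: (76 − 58.5)² / 58.5 = 5.2350
  black: (8 − 19.5)² / 19.5 = 6.7821
  albino: (20 − 26)² / 26 = 1.3846
χ² = 5.2350 + 6.7821 + 1.3846 = 13.4017 ≈ 13.402

13.402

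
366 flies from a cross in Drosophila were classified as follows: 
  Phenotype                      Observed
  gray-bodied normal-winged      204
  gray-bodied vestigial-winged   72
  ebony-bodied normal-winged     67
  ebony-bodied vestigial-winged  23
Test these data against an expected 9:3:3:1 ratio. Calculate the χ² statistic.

0.222

Under the 9:3:3:1 hypothesis (Σ ratio = 16, N = 366):
  gray-bodied normal-winged: 366 × 9/16 = 205.875
  gray-bodied vestigial-winged: 366 × 3/16 = 68.625
  ebony-bodied normal-winged: 366 × 3/16 = 68.625
  ebony-bodied vestigial-winged: 366 × 1/16 = 22.875
χ² = Σ (O − E)² / E
  gray-bodied normal-winged: (204 − 205.875)² / 205.875 = 0.0171
  gray-bodied vestigial-winged: (72 − 68.625)² / 68.625 = 0.1660
  ebony-bodied normal-winged: (67 − 68.625)² / 68.625 = 0.0385
  ebony-bodied vestigial-winged: (23 − 22.875)² / 22.875 = 0.0007
χ² = 0.0171 + 0.1660 + 0.0385 + 0.0007 = 0.2223 ≈ 0.222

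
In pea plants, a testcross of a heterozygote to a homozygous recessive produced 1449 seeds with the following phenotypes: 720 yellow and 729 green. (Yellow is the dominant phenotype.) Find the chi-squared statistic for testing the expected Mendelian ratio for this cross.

A testcross of a heterozygote (Aa × aa) gives a 1:1 phenotypic ratio.
Under the 1:1 hypothesis (Σ ratio = 2, N = 1449):
  yellow: 1449 × 1/2 = 724.5
  green: 1449 × 1/2 = 724.5
χ² = Σ (O − E)² / E
  yellow: (720 − 724.5)² / 724.5 = 0.0280
  green: (729 − 724.5)² / 724.5 = 0.0280
χ² = 0.0280 + 0.0280 = 0.056

0.056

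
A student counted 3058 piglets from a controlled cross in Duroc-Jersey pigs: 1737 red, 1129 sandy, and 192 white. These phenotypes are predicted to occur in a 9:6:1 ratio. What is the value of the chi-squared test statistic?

The 9:6:1 ratio has 16 parts, so with N = 3058 the expected counts are:
  red: 3058 × 9/16 = 1720.125
  sandy: 3058 × 6/16 = 1146.75
  white: 3058 × 1/16 = 191.125
χ² = Σ (O − E)² / E
  red: (1737 − 1720.125)² / 1720.125 = 0.1655
  sandy: (1129 − 1146.75)² / 1146.75 = 0.2747
  white: (192 − 191.125)² / 191.125 = 0.0040
χ² = 0.1655 + 0.2747 + 0.0040 = 0.4442 ≈ 0.444

0.444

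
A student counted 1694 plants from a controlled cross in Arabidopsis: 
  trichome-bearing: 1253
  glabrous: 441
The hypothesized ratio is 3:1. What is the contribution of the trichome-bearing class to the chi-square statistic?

0.241

Expected counts for N = 1694 under a 3:1 ratio (total parts = 4):
  trichome-bearing: 1694 × 3/4 = 1270.5
  glabrous: 1694 × 1/4 = 423.5
Contribution of trichome-bearing: (1253 − 1270.5)² / 1270.5 = 0.2410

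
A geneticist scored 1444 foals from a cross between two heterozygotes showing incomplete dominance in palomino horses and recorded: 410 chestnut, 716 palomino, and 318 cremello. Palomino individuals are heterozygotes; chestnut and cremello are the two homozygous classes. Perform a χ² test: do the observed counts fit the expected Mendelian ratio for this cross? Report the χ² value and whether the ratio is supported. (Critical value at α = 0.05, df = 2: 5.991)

11.823; not consistent

With incomplete dominance, a heterozygote × heterozygote cross gives a 1:2:1 phenotypic ratio.
Under the 1:2:1 hypothesis (Σ ratio = 4, N = 1444):
  chestnut: 1444 × 1/4 = 361
  palomino: 1444 × 2/4 = 722
  cremello: 1444 × 1/4 = 361
χ² = Σ (O − E)² / E
  chestnut: (410 − 361)² / 361 = 6.6510
  palomino: (716 − 722)² / 722 = 0.0499
  cremello: (318 − 361)² / 361 = 5.1219
χ² = 6.6510 + 0.0499 + 5.1219 = 11.8228 ≈ 11.823
Degrees of freedom = 3 − 1 = 2; critical value at α = 0.05 is 5.991.
Since 11.823 > 5.991, we reject the null hypothesis — the data do not fit the 1:2:1 ratio.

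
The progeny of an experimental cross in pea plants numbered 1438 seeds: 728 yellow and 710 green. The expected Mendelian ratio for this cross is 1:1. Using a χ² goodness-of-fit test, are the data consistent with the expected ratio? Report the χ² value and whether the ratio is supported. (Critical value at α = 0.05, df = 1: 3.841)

0.225; consistent

Total ratio parts = 2. Expected numbers out of 1438:
  yellow: 1438 × 1/2 = 719
  green: 1438 × 1/2 = 719
χ² = Σ (O − E)² / E
  yellow: (728 − 719)² / 719 = 0.1127
  green: (710 − 719)² / 719 = 0.1127
χ² = 0.1127 + 0.1127 = 0.2254 ≈ 0.225
Degrees of freedom = 2 − 1 = 1; critical value at α = 0.05 is 3.841.
Since 0.225 < 3.841, we fail to reject the null hypothesis — the data are consistent with the 1:1 ratio.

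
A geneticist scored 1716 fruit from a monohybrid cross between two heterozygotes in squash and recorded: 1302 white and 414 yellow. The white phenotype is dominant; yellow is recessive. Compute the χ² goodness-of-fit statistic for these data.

For a monohybrid cross between heterozygotes with complete dominance, the expected phenotypic ratio is 3:1.
Total ratio parts = 4. Expected numbers out of 1716:
  white: 1716 × 3/4 = 1287
  yellow: 1716 × 1/4 = 429
χ² = Σ (O − E)² / E
  white: (1302 − 1287)² / 1287 = 0.1748
  yellow: (414 − 429)² / 429 = 0.5245
χ² = 0.1748 + 0.5245 = 0.6993 ≈ 0.699

0.699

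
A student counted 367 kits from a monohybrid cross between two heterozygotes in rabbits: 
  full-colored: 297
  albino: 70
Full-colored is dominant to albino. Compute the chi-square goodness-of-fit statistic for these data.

6.875

For a monohybrid cross between heterozygotes with complete dominance, the expected phenotypic ratio is 3:1.
The 3:1 ratio has 4 parts, so with N = 367 the expected counts are:
  full-colored: 367 × 3/4 = 275.25
  albino: 367 × 1/4 = 91.75
χ² = Σ (O − E)² / E
  full-colored: (297 − 275.25)² / 275.25 = 1.7187
  albino: (70 − 91.75)² / 91.75 = 5.1560
χ² = 1.7187 + 5.1560 = 6.8747 ≈ 6.875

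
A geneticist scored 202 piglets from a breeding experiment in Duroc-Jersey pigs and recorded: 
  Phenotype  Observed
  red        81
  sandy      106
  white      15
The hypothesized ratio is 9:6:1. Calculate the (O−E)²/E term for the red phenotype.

9.368

Under the 9:6:1 hypothesis (Σ ratio = 16, N = 202):
  red: 202 × 9/16 = 113.625
  sandy: 202 × 6/16 = 75.75
  white: 202 × 1/16 = 12.625
Contribution of red: (81 − 113.625)² / 113.625 = 9.3676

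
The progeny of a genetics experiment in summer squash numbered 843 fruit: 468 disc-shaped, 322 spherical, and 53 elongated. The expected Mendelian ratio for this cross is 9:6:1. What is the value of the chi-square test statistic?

The 9:6:1 ratio has 16 parts, so with N = 843 the expected counts are:
  disc-shaped: 843 × 9/16 = 474.1875
  spherical: 843 × 6/16 = 316.125
  elongated: 843 × 1/16 = 52.6875
χ² = Σ (O − E)² / E
  disc-shaped: (468 − 474.1875)² / 474.1875 = 0.0807
  spherical: (322 − 316.125)² / 316.125 = 0.1092
  elongated: (53 − 52.6875)² / 52.6875 = 0.0019
χ² = 0.0807 + 0.1092 + 0.0019 = 0.1918 ≈ 0.192

0.192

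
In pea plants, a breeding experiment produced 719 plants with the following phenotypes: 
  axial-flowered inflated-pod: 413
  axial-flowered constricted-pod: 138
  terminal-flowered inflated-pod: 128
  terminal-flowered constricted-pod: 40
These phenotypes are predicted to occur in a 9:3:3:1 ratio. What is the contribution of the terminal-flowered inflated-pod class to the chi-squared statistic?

Expected counts for N = 719 under a 9:3:3:1 ratio (total parts = 16):
  axial-flowered inflated-pod: 719 × 9/16 = 404.4375
  axial-flowered constricted-pod: 719 × 3/16 = 134.8125
  terminal-flowered inflated-pod: 719 × 3/16 = 134.8125
  terminal-flowered constricted-pod: 719 × 1/16 = 44.9375
Contribution of terminal-flowered inflated-pod: (128 − 134.8125)² / 134.8125 = 0.3443

0.344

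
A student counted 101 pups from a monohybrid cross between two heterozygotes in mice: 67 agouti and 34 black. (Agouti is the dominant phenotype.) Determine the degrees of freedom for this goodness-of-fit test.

1

For a monohybrid cross between heterozygotes with complete dominance, the expected phenotypic ratio is 3:1.
A goodness-of-fit test with 2 phenotype classes has df = 2 − 1 = 1.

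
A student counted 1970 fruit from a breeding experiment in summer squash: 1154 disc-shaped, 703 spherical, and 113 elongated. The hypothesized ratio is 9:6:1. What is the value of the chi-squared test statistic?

4.462

Under the 9:6:1 hypothesis (Σ ratio = 16, N = 1970):
  disc-shaped: 1970 × 9/16 = 1108.125
  spherical: 1970 × 6/16 = 738.75
  elongated: 1970 × 1/16 = 123.125
χ² = Σ (O − E)² / E
  disc-shaped: (1154 − 1108.125)² / 1108.125 = 1.8992
  spherical: (703 − 738.75)² / 738.75 = 1.7300
  elongated: (113 − 123.125)² / 123.125 = 0.8326
χ² = 1.8992 + 1.7300 + 0.8326 = 4.4618 ≈ 4.462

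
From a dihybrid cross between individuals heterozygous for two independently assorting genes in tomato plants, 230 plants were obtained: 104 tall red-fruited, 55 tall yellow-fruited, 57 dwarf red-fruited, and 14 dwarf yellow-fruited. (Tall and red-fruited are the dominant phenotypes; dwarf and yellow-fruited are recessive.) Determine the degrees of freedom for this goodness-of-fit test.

3

A dihybrid F₂ with independent assortment and complete dominance at both loci gives a 9:3:3:1 phenotypic ratio.
A goodness-of-fit test with 4 phenotype classes has df = 4 − 1 = 3.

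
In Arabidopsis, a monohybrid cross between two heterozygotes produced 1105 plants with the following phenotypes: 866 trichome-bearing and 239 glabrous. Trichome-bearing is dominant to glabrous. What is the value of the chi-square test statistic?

For a monohybrid cross between heterozygotes with complete dominance, the expected phenotypic ratio is 3:1.
The 3:1 ratio has 4 parts, so with N = 1105 the expected counts are:
  trichome-bearing: 1105 × 3/4 = 828.75
  glabrous: 1105 × 1/4 = 276.25
χ² = Σ (O − E)² / E
  trichome-bearing: (866 − 828.75)² / 828.75 = 1.6743
  glabrous: (239 − 276.25)² / 276.25 = 5.0229
χ² = 1.6743 + 5.0229 = 6.6972 ≈ 6.697

6.697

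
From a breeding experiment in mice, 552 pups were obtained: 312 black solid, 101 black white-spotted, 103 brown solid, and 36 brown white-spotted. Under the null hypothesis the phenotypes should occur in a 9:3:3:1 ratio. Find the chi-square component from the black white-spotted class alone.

0.060

The 9:3:3:1 ratio has 16 parts, so with N = 552 the expected counts are:
  black solid: 552 × 9/16 = 310.5
  black white-spotted: 552 × 3/16 = 103.5
  brown solid: 552 × 3/16 = 103.5
  brown white-spotted: 552 × 1/16 = 34.5
Contribution of black white-spotted: (101 − 103.5)² / 103.5 = 0.0604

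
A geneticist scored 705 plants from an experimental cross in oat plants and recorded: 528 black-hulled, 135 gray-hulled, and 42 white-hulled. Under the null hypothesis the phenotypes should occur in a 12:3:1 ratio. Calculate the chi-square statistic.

0.157

Under the 12:3:1 hypothesis (Σ ratio = 16, N = 705):
  black-hulled: 705 × 12/16 = 528.75
  gray-hulled: 705 × 3/16 = 132.1875
  white-hulled: 705 × 1/16 = 44.0625
χ² = Σ (O − E)² / E
  black-hulled: (528 − 528.75)² / 528.75 = 0.0011
  gray-hulled: (135 − 132.1875)² / 132.1875 = 0.0598
  white-hulled: (42 − 44.0625)² / 44.0625 = 0.0965
χ² = 0.0011 + 0.0598 + 0.0965 = 0.1574 ≈ 0.157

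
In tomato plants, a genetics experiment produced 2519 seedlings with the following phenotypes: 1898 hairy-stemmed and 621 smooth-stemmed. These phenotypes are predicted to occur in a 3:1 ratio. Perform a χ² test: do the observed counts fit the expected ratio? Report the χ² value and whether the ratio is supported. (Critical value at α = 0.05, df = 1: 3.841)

0.162; consistent

Total ratio parts = 4. Expected numbers out of 2519:
  hairy-stemmed: 2519 × 3/4 = 1889.25
  smooth-stemmed: 2519 × 1/4 = 629.75
χ² = Σ (O − E)² / E
  hairy-stemmed: (1898 − 1889.25)² / 1889.25 = 0.0405
  smooth-stemmed: (621 − 629.75)² / 629.75 = 0.1216
χ² = 0.0405 + 0.1216 = 0.1621 ≈ 0.162
Degrees of freedom = 2 − 1 = 1; critical value at α = 0.05 is 3.841.
Since 0.162 < 3.841, we fail to reject the null hypothesis — the data are consistent with the 3:1 ratio.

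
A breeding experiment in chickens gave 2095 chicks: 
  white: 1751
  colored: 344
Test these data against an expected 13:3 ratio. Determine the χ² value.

7.465

Expected counts for N = 2095 under a 13:3 ratio (total parts = 16):
  white: 2095 × 13/16 = 1702.1875
  colored: 2095 × 3/16 = 392.8125
χ² = Σ (O − E)² / E
  white: (1751 − 1702.1875)² / 1702.1875 = 1.3998
  colored: (344 − 392.8125)² / 392.8125 = 6.0656
χ² = 1.3998 + 6.0656 = 7.4654 ≈ 7.465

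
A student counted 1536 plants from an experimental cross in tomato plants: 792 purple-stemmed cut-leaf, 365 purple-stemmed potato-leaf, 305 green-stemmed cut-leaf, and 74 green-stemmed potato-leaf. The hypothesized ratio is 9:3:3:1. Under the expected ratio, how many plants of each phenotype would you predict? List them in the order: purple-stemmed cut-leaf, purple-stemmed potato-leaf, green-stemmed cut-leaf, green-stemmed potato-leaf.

864, 288, 288, 96

Expected counts for N = 1536 under a 9:3:3:1 ratio (total parts = 16):
  purple-stemmed cut-leaf: 1536 × 9/16 = 864
  purple-stemmed potato-leaf: 1536 × 3/16 = 288
  green-stemmed cut-leaf: 1536 × 3/16 = 288
  green-stemmed potato-leaf: 1536 × 1/16 = 96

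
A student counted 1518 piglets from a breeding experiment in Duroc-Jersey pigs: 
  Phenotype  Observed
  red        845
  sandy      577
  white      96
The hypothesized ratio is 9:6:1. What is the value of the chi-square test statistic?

Under the 9:6:1 hypothesis (Σ ratio = 16, N = 1518):
  red: 1518 × 9/16 = 853.875
  sandy: 1518 × 6/16 = 569.25
  white: 1518 × 1/16 = 94.875
χ² = Σ (O − E)² / E
  red: (845 − 853.875)² / 853.875 = 0.0922
  sandy: (577 − 569.25)² / 569.25 = 0.1055
  white: (96 − 94.875)² / 94.875 = 0.0133
χ² = 0.0922 + 0.1055 + 0.0133 = 0.211

0.211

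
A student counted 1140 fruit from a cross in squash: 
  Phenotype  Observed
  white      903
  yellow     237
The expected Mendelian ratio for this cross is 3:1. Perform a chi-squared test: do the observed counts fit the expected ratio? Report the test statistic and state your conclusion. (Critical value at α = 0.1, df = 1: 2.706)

10.779; not consistent

Total ratio parts = 4. Expected numbers out of 1140:
  white: 1140 × 3/4 = 855
  yellow: 1140 × 1/4 = 285
χ² = Σ (O − E)² / E
  white: (903 − 855)² / 855 = 2.6947
  yellow: (237 − 285)² / 285 = 8.0842
χ² = 2.6947 + 8.0842 = 10.7789 ≈ 10.779
Degrees of freedom = 2 − 1 = 1; critical value at α = 0.1 is 2.706.
Since 10.779 > 2.706, we reject the null hypothesis — the data do not fit the 3:1 ratio.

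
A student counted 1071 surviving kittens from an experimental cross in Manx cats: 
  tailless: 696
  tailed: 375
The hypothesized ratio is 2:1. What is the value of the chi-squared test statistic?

1.361

The 2:1 ratio has 3 parts, so with N = 1071 the expected counts are:
  tailless: 1071 × 2/3 = 714
  tailed: 1071 × 1/3 = 357
χ² = Σ (O − E)² / E
  tailless: (696 − 714)² / 714 = 0.4538
  tailed: (375 − 357)² / 357 = 0.9076
χ² = 0.4538 + 0.9076 = 1.3614 ≈ 1.361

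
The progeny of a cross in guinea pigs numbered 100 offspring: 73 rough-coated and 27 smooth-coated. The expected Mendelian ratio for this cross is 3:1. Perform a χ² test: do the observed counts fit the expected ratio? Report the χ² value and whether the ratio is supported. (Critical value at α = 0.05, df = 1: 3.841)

0.213; consistent

Total ratio parts = 4. Expected numbers out of 100:
  rough-coated: 100 × 3/4 = 75
  smooth-coated: 100 × 1/4 = 25
χ² = Σ (O − E)² / E
  rough-coated: (73 − 75)² / 75 = 0.0533
  smooth-coated: (27 − 25)² / 25 = 0.1600
χ² = 0.0533 + 0.1600 = 0.2133 ≈ 0.213
Degrees of freedom = 2 − 1 = 1; critical value at α = 0.05 is 3.841.
Since 0.213 < 3.841, we fail to reject the null hypothesis — the data are consistent with the 3:1 ratio.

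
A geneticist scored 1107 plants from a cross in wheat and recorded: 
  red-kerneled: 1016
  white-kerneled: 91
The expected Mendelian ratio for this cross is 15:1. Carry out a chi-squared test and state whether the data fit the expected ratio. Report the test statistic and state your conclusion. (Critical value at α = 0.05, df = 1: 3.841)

7.335; not consistent

Total ratio parts = 16. Expected numbers out of 1107:
  red-kerneled: 1107 × 15/16 = 1037.8125
  white-kerneled: 1107 × 1/16 = 69.1875
χ² = Σ (O − E)² / E
  red-kerneled: (1016 − 1037.8125)² / 1037.8125 = 0.4585
  white-kerneled: (91 − 69.1875)² / 69.1875 = 6.8768
χ² = 0.4585 + 6.8768 = 7.3353 ≈ 7.335
Degrees of freedom = 2 − 1 = 1; critical value at α = 0.05 is 3.841.
Since 7.335 > 3.841, we reject the null hypothesis — the data do not fit the 15:1 ratio.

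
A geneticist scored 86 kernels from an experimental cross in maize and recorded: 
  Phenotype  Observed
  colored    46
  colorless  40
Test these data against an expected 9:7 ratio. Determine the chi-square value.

0.267

Expected counts for N = 86 under a 9:7 ratio (total parts = 16):
  colored: 86 × 9/16 = 48.375
  colorless: 86 × 7/16 = 37.625
χ² = Σ (O − E)² / E
  colored: (46 − 48.375)² / 48.375 = 0.1166
  colorless: (40 − 37.625)² / 37.625 = 0.1499
χ² = 0.1166 + 0.1499 = 0.2665 ≈ 0.267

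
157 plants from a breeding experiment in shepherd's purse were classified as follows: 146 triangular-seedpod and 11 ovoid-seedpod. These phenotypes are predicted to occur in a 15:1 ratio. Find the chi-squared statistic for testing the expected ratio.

Total ratio parts = 16. Expected numbers out of 157:
  triangular-seedpod: 157 × 15/16 = 147.1875
  ovoid-seedpod: 157 × 1/16 = 9.8125
χ² = Σ (O − E)² / E
  triangular-seedpod: (146 − 147.1875)² / 147.1875 = 0.0096
  ovoid-seedpod: (11 − 9.8125)² / 9.8125 = 0.1437
χ² = 0.0096 + 0.1437 = 0.1533 ≈ 0.153

0.153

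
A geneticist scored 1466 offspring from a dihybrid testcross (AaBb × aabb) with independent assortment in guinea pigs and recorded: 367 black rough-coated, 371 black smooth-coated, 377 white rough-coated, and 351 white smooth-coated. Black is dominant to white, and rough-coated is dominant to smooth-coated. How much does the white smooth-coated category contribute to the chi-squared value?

0.656

A dihybrid testcross with independent assortment gives a 1:1:1:1 ratio.
Expected counts for N = 1466 under a 1:1:1:1 ratio (total parts = 4):
  black rough-coated: 1466 × 1/4 = 366.5
  black smooth-coated: 1466 × 1/4 = 366.5
  white rough-coated: 1466 × 1/4 = 366.5
  white smooth-coated: 1466 × 1/4 = 366.5
Contribution of white smooth-coated: (351 − 366.5)² / 366.5 = 0.6555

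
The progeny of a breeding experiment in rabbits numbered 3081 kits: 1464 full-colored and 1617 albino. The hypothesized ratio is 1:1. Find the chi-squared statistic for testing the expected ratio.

Total ratio parts = 2. Expected numbers out of 3081:
  full-colored: 3081 × 1/2 = 1540.5
  albino: 3081 × 1/2 = 1540.5
χ² = Σ (O − E)² / E
  full-colored: (1464 − 1540.5)² / 1540.5 = 3.7989
  albino: (1617 − 1540.5)² / 1540.5 = 3.7989
χ² = 3.7989 + 3.7989 = 7.5978 ≈ 7.598

7.598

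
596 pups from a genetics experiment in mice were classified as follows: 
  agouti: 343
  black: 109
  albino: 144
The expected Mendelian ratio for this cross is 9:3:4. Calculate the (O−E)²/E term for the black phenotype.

The 9:3:4 ratio has 16 parts, so with N = 596 the expected counts are:
  agouti: 596 × 9/16 = 335.25
  black: 596 × 3/16 = 111.75
  albino: 596 × 4/16 = 149
Contribution of black: (109 − 111.75)² / 111.75 = 0.0677

0.068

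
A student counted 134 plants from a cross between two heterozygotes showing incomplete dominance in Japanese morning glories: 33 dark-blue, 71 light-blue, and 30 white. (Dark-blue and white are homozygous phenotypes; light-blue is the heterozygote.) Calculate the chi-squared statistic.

With incomplete dominance, a heterozygote × heterozygote cross gives a 1:2:1 phenotypic ratio.
Under the 1:2:1 hypothesis (Σ ratio = 4, N = 134):
  dark-blue: 134 × 1/4 = 33.5
  light-blue: 134 × 2/4 = 67
  white: 134 × 1/4 = 33.5
χ² = Σ (O − E)² / E
  dark-blue: (33 − 33.5)² / 33.5 = 0.0075
  light-blue: (71 − 67)² / 67 = 0.2388
  white: (30 − 33.5)² / 33.5 = 0.3657
χ² = 0.0075 + 0.2388 + 0.3657 = 0.612

0.612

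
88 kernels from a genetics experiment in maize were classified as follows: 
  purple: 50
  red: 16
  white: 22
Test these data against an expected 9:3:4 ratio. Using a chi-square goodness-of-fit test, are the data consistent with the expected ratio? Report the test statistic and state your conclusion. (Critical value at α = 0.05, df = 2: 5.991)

Under the 9:3:4 hypothesis (Σ ratio = 16, N = 88):
  purple: 88 × 9/16 = 49.5
  red: 88 × 3/16 = 16.5
  white: 88 × 4/16 = 22
χ² = Σ (O − E)² / E
  purple: (50 − 49.5)² / 49.5 = 0.0051
  red: (16 − 16.5)² / 16.5 = 0.0152
  white: (22 − 22)² / 22 = 0.0000
χ² = 0.0051 + 0.0152 + 0.0000 = 0.0203 ≈ 0.020
Degrees of freedom = 3 − 1 = 2; critical value at α = 0.05 is 5.991.
Since 0.020 < 5.991, we fail to reject the null hypothesis — the data are consistent with the 9:3:4 ratio.

0.020; consistent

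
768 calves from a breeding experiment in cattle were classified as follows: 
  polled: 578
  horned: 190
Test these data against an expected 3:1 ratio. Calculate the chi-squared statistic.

0.028

Expected counts for N = 768 under a 3:1 ratio (total parts = 4):
  polled: 768 × 3/4 = 576
  horned: 768 × 1/4 = 192
χ² = Σ (O − E)² / E
  polled: (578 − 576)² / 576 = 0.0069
  horned: (190 − 192)² / 192 = 0.0208
χ² = 0.0069 + 0.0208 = 0.0277 ≈ 0.028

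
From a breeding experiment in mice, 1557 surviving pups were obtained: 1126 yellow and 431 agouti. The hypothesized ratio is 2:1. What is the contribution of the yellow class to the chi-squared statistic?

Total ratio parts = 3. Expected numbers out of 1557:
  yellow: 1557 × 2/3 = 1038
  agouti: 1557 × 1/3 = 519
Contribution of yellow: (1126 − 1038)² / 1038 = 7.4605

7.461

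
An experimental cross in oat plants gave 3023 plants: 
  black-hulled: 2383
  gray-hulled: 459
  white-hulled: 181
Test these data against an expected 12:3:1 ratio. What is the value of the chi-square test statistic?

26.750

Under the 12:3:1 hypothesis (Σ ratio = 16, N = 3023):
  black-hulled: 3023 × 12/16 = 2267.25
  gray-hulled: 3023 × 3/16 = 566.8125
  white-hulled: 3023 × 1/16 = 188.9375
χ² = Σ (O − E)² / E
  black-hulled: (2383 − 2267.25)² / 2267.25 = 5.9094
  gray-hulled: (459 − 566.8125)² / 566.8125 = 20.5068
  white-hulled: (181 − 188.9375)² / 188.9375 = 0.3335
χ² = 5.9094 + 20.5068 + 0.3335 = 26.7497 ≈ 26.750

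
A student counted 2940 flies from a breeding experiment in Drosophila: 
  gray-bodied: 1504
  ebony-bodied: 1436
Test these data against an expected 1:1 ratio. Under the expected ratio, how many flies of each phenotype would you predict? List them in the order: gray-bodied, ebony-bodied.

Total ratio parts = 2. Expected numbers out of 2940:
  gray-bodied: 2940 × 1/2 = 1470
  ebony-bodied: 2940 × 1/2 = 1470

1470, 1470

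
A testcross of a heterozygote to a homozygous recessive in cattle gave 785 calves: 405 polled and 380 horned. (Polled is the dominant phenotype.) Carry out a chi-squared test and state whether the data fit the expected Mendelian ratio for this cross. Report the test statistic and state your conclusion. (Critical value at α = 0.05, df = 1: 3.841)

A testcross of a heterozygote (Aa × aa) gives a 1:1 phenotypic ratio.
Expected counts for N = 785 under a 1:1 ratio (total parts = 2):
  polled: 785 × 1/2 = 392.5
  horned: 785 × 1/2 = 392.5
χ² = Σ (O − E)² / E
  polled: (405 − 392.5)² / 392.5 = 0.3981
  horned: (380 − 392.5)² / 392.5 = 0.3981
χ² = 0.3981 + 0.3981 = 0.7962 ≈ 0.796
Degrees of freedom = 2 − 1 = 1; critical value at α = 0.05 is 3.841.
Since 0.796 < 3.841, we fail to reject the null hypothesis — the data are consistent with the 1:1 ratio.

0.796; consistent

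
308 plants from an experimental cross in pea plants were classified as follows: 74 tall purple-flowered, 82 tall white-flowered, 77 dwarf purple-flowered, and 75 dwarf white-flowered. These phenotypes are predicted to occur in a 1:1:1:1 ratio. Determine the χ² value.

The 1:1:1:1 ratio has 4 parts, so with N = 308 the expected counts are:
  tall purple-flowered: 308 × 1/4 = 77
  tall white-flowered: 308 × 1/4 = 77
  dwarf purple-flowered: 308 × 1/4 = 77
  dwarf white-flowered: 308 × 1/4 = 77
χ² = Σ (O − E)² / E
  tall purple-flowered: (74 − 77)² / 77 = 0.1169
  tall white-flowered: (82 − 77)² / 77 = 0.3247
  dwarf purple-flowered: (77 − 77)² / 77 = 0.0000
  dwarf white-flowered: (75 − 77)² / 77 = 0.0519
χ² = 0.1169 + 0.3247 + 0.0000 + 0.0519 = 0.4935 ≈ 0.494

0.494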